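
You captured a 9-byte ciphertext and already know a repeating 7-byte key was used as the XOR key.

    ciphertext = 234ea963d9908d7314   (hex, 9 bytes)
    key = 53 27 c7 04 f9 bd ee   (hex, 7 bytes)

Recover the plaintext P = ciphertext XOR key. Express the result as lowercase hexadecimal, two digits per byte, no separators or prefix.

70696e67202d632033

The 7-byte key repeats, so the effective keystream is 53 27 c7 04 f9 bd ee 53 27.
byte 0: 00100011 ⊕ 01010011 = 01110000
byte 1: 01001110 ⊕ 00100111 = 01101001
byte 2: 10101001 ⊕ 11000111 = 01101110
byte 3: 01100011 ⊕ 00000100 = 01100111
byte 4: 11011001 ⊕ 11111001 = 00100000
byte 5: 10010000 ⊕ 10111101 = 00101101
byte 6: 10001101 ⊕ 11101110 = 01100011
byte 7: 01110011 ⊕ 01010011 = 00100000
byte 8: 00010100 ⊕ 00100111 = 00110011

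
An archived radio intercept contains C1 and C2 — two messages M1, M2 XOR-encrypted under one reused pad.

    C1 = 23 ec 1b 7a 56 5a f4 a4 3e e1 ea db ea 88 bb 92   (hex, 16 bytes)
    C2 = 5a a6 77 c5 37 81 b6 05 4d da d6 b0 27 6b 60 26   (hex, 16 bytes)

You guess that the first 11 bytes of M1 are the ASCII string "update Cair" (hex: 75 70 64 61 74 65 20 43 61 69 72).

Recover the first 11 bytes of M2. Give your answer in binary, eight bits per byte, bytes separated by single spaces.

00001100 00111010 00001000 11011110 00010101 10111110 01100010 11100010 00010010 01010010 01001110

First, C1 ⊕ C2 = (M1 ⊕ K) ⊕ (M2 ⊕ K) = M1 ⊕ M2, so the key drops out. Then M2 = (M1 ⊕ M2) ⊕ M1 over the first 11 bytes.
byte 0: (23 xor 5a) xor 75 = 79 xor 75 = 0c
byte 1: (ec xor a6) xor 70 = 4a xor 70 = 3a
byte 2: (1b xor 77) xor 64 = 6c xor 64 = 08
byte 3: (7a xor c5) xor 61 = bf xor 61 = de
byte 4: (56 xor 37) xor 74 = 61 xor 74 = 15
byte 5: (5a xor 81) xor 65 = db xor 65 = be
byte 6: (f4 xor b6) xor 20 = 42 xor 20 = 62
byte 7: (a4 xor 05) xor 43 = a1 xor 43 = e2
byte 8: (3e xor 4d) xor 61 = 73 xor 61 = 12
byte 9: (e1 xor da) xor 69 = 3b xor 69 = 52
byte 10: (ea xor d6) xor 72 = 3c xor 72 = 4e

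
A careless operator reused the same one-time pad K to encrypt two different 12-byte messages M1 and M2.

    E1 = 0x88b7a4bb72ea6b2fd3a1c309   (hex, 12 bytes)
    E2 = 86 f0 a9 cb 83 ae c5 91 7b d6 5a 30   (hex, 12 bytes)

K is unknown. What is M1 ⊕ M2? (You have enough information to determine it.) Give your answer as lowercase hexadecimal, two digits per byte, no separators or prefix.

0e470d70f144aebea8779939

E1 ⊕ E2 = (M1 ⊕ K) ⊕ (M2 ⊕ K) = M1 ⊕ M2 — the shared key cancels under XOR.
136 XOR 134 =  14
183 XOR 240 =  71
164 XOR 169 =  13
187 XOR 203 = 112
114 XOR 131 = 241
234 XOR 174 =  68
107 XOR 197 = 174
 47 XOR 145 = 190
211 XOR 123 = 168
161 XOR 214 = 119
195 XOR  90 = 153
  9 XOR  48 =  57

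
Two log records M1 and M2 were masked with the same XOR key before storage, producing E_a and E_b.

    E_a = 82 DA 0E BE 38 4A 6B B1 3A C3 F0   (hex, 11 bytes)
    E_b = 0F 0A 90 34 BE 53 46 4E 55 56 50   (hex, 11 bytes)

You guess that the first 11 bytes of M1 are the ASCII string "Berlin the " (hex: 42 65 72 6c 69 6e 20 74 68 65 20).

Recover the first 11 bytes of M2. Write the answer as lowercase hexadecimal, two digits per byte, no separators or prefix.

First, E_a ⊕ E_b = (M1 ⊕ K) ⊕ (M2 ⊕ K) = M1 ⊕ M2, so the key drops out. Then M2 = (M1 ⊕ M2) ⊕ M1 over the first 11 bytes.
byte 0: (82 ^ 0f) ^ 42 = 8d ^ 42 = cf
byte 1: (da ^ 0a) ^ 65 = d0 ^ 65 = b5
byte 2: (0e ^ 90) ^ 72 = 9e ^ 72 = ec
byte 3: (be ^ 34) ^ 6c = 8a ^ 6c = e6
byte 4: (38 ^ be) ^ 69 = 86 ^ 69 = ef
byte 5: (4a ^ 53) ^ 6e = 19 ^ 6e = 77
byte 6: (6b ^ 46) ^ 20 = 2d ^ 20 = 0d
byte 7: (b1 ^ 4e) ^ 74 = ff ^ 74 = 8b
byte 8: (3a ^ 55) ^ 68 = 6f ^ 68 = 07
byte 9: (c3 ^ 56) ^ 65 = 95 ^ 65 = f0
byte 10: (f0 ^ 50) ^ 20 = a0 ^ 20 = 80

cfb5ece6ef770d8b07f080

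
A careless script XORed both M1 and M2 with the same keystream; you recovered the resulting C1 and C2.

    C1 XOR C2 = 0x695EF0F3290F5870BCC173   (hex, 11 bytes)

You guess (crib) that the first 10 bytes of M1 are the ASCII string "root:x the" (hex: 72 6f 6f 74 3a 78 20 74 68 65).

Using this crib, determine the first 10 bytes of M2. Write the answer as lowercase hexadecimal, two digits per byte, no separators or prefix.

1b319f8713777804d4a4

Since C1 ⊕ C2 = M1 ⊕ M2, XORing with the guessed M1 bytes yields the corresponding M2 bytes: M2 = (C1 ⊕ C2) ⊕ M1.
105 XOR 114 =  27
 94 XOR 111 =  49
240 XOR 111 = 159
243 XOR 116 = 135
 41 XOR  58 =  19
 15 XOR 120 = 119
 88 XOR  32 = 120
112 XOR 116 =   4
188 XOR 104 = 212
193 XOR 101 = 164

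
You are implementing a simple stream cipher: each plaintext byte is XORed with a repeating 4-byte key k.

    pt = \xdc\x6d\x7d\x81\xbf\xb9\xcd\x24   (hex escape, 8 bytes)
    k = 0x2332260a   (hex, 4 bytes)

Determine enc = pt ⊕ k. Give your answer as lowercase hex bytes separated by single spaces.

The 4-byte key repeats, so the effective keystream is 23 32 26 0a 23 32 26 0a.
byte 0: dc XOR 23 = ff
byte 1: 6d XOR 32 = 5f
byte 2: 7d XOR 26 = 5b
byte 3: 81 XOR 0a = 8b
byte 4: bf XOR 23 = 9c
byte 5: b9 XOR 32 = 8b
byte 6: cd XOR 26 = eb
byte 7: 24 XOR 0a = 2e

ff 5f 5b 8b 9c 8b eb 2e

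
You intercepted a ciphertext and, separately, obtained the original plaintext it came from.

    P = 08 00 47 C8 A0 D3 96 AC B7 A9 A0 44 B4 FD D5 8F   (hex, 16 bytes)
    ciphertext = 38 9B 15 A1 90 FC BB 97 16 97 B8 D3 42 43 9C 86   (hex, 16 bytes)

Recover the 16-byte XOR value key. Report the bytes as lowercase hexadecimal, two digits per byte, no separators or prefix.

Since ciphertext = P ⊕ key, XORing both sides with P gives key = P ⊕ ciphertext.
08 xor 38 = 30
00 xor 9b = 9b
47 xor 15 = 52
c8 xor a1 = 69
a0 xor 90 = 30
d3 xor fc = 2f
96 xor bb = 2d
ac xor 97 = 3b
b7 xor 16 = a1
a9 xor 97 = 3e
a0 xor b8 = 18
44 xor d3 = 97
b4 xor 42 = f6
fd xor 43 = be
d5 xor 9c = 49
8f xor 86 = 09

309b5269302f2d3ba13e1897f6be4909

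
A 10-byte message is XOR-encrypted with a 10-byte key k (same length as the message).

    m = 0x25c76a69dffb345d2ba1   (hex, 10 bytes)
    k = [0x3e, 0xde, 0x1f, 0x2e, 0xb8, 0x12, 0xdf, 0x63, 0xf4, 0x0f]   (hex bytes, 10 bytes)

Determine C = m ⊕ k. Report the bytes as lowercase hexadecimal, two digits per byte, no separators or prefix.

1b19754767e9eb3edfae

25 XOR 3e = 1b
c7 XOR de = 19
6a XOR 1f = 75
69 XOR 2e = 47
df XOR b8 = 67
fb XOR 12 = e9
34 XOR df = eb
5d XOR 63 = 3e
2b XOR f4 = df
a1 XOR 0f = ae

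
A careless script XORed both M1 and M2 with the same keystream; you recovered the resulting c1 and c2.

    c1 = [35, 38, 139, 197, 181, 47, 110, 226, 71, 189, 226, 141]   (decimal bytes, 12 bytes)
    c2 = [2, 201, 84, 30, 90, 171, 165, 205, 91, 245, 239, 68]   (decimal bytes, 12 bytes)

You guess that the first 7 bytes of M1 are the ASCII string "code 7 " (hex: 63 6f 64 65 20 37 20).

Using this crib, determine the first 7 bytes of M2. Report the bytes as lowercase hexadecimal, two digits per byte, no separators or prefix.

4280bbbecfb3eb

First, c1 ⊕ c2 = (M1 ⊕ K) ⊕ (M2 ⊕ K) = M1 ⊕ M2, so the key drops out. Then M2 = (M1 ⊕ M2) ⊕ M1 over the first 7 bytes.
byte 0: (23 ⊕ 02) ⊕ 63 = 21 ⊕ 63 = 42
byte 1: (26 ⊕ c9) ⊕ 6f = ef ⊕ 6f = 80
byte 2: (8b ⊕ 54) ⊕ 64 = df ⊕ 64 = bb
byte 3: (c5 ⊕ 1e) ⊕ 65 = db ⊕ 65 = be
byte 4: (b5 ⊕ 5a) ⊕ 20 = ef ⊕ 20 = cf
byte 5: (2f ⊕ ab) ⊕ 37 = 84 ⊕ 37 = b3
byte 6: (6e ⊕ a5) ⊕ 20 = cb ⊕ 20 = eb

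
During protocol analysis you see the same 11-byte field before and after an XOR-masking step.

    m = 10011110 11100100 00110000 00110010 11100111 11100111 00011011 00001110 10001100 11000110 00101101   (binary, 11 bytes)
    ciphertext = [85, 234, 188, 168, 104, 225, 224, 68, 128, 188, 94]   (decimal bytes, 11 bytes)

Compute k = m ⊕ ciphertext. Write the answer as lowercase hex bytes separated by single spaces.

Since ciphertext = m ⊕ k, XORing both sides with m gives k = m ⊕ ciphertext.
10011110 ⊕ 01010101 = 11001011
11100100 ⊕ 11101010 = 00001110
00110000 ⊕ 10111100 = 10001100
00110010 ⊕ 10101000 = 10011010
11100111 ⊕ 01101000 = 10001111
11100111 ⊕ 11100001 = 00000110
00011011 ⊕ 11100000 = 11111011
00001110 ⊕ 01000100 = 01001010
10001100 ⊕ 10000000 = 00001100
11000110 ⊕ 10111100 = 01111010
00101101 ⊕ 01011110 = 01110011

cb 0e 8c 9a 8f 06 fb 4a 0c 7a 73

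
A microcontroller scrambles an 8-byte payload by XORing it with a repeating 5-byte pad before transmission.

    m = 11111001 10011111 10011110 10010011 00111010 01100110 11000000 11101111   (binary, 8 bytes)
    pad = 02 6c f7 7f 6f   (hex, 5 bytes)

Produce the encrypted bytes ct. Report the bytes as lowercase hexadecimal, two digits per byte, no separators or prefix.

fbf369ec5564ac18

The 5-byte key repeats, so the effective keystream is 02 6c f7 7f 6f 02 6c f7.
byte 0: 249 ^   2 = 251
byte 1: 159 ^ 108 = 243
byte 2: 158 ^ 247 = 105
byte 3: 147 ^ 127 = 236
byte 4:  58 ^ 111 =  85
byte 5: 102 ^   2 = 100
byte 6: 192 ^ 108 = 172
byte 7: 239 ^ 247 =  24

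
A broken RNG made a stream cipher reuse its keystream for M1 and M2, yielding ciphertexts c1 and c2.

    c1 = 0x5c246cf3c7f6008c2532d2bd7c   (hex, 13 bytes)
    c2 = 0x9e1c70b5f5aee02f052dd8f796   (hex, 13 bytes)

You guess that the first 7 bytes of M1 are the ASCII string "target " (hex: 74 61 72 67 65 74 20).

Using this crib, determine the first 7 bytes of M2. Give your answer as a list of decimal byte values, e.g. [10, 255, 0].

[182, 89, 110, 33, 87, 44, 192]

First, c1 ⊕ c2 = (M1 ⊕ K) ⊕ (M2 ⊕ K) = M1 ⊕ M2, so the key drops out. Then M2 = (M1 ⊕ M2) ⊕ M1 over the first 7 bytes.
byte 0: (5c ⊕ 9e) ⊕ 74 = c2 ⊕ 74 = b6
byte 1: (24 ⊕ 1c) ⊕ 61 = 38 ⊕ 61 = 59
byte 2: (6c ⊕ 70) ⊕ 72 = 1c ⊕ 72 = 6e
byte 3: (f3 ⊕ b5) ⊕ 67 = 46 ⊕ 67 = 21
byte 4: (c7 ⊕ f5) ⊕ 65 = 32 ⊕ 65 = 57
byte 5: (f6 ⊕ ae) ⊕ 74 = 58 ⊕ 74 = 2c
byte 6: (00 ⊕ e0) ⊕ 20 = e0 ⊕ 20 = c0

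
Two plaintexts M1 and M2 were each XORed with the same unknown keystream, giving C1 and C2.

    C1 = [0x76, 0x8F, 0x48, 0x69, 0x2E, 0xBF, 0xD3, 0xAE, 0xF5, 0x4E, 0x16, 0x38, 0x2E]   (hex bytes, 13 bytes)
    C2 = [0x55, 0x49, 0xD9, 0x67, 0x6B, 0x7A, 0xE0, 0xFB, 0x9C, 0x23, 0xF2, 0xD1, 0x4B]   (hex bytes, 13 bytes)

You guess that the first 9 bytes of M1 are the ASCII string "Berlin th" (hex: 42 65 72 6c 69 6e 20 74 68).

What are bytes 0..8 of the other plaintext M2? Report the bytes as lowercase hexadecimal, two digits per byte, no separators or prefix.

First, C1 ⊕ C2 = (M1 ⊕ K) ⊕ (M2 ⊕ K) = M1 ⊕ M2, so the key drops out. Then M2 = (M1 ⊕ M2) ⊕ M1 over the first 9 bytes.
byte 0: (76 ^ 55) ^ 42 = 23 ^ 42 = 61
byte 1: (8f ^ 49) ^ 65 = c6 ^ 65 = a3
byte 2: (48 ^ d9) ^ 72 = 91 ^ 72 = e3
byte 3: (69 ^ 67) ^ 6c = 0e ^ 6c = 62
byte 4: (2e ^ 6b) ^ 69 = 45 ^ 69 = 2c
byte 5: (bf ^ 7a) ^ 6e = c5 ^ 6e = ab
byte 6: (d3 ^ e0) ^ 20 = 33 ^ 20 = 13
byte 7: (ae ^ fb) ^ 74 = 55 ^ 74 = 21
byte 8: (f5 ^ 9c) ^ 68 = 69 ^ 68 = 01

61a3e3622cab132101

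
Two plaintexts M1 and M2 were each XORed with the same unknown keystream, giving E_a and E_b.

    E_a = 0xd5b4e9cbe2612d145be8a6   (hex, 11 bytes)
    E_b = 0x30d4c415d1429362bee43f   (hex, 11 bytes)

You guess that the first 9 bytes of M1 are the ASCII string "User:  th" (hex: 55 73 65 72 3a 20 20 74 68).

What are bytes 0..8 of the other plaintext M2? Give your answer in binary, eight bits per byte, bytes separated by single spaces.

First, E_a ⊕ E_b = (M1 ⊕ K) ⊕ (M2 ⊕ K) = M1 ⊕ M2, so the key drops out. Then M2 = (M1 ⊕ M2) ⊕ M1 over the first 9 bytes.
byte 0: (d5 xor 30) xor 55 = e5 xor 55 = b0
byte 1: (b4 xor d4) xor 73 = 60 xor 73 = 13
byte 2: (e9 xor c4) xor 65 = 2d xor 65 = 48
byte 3: (cb xor 15) xor 72 = de xor 72 = ac
byte 4: (e2 xor d1) xor 3a = 33 xor 3a = 09
byte 5: (61 xor 42) xor 20 = 23 xor 20 = 03
byte 6: (2d xor 93) xor 20 = be xor 20 = 9e
byte 7: (14 xor 62) xor 74 = 76 xor 74 = 02
byte 8: (5b xor be) xor 68 = e5 xor 68 = 8d

10110000 00010011 01001000 10101100 00001001 00000011 10011110 00000010 10001101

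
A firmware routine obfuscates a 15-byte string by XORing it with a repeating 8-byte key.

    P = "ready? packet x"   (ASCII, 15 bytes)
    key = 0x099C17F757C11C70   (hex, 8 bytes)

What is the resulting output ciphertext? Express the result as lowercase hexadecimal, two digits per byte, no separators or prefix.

7bf976932efe3c0068ff7c9223e164

The 8-byte key repeats, so the effective keystream is 09 9c 17 f7 57 c1 1c 70 09 9c 17 f7 57 c1 1c.
byte 0: 72 ^ 09 = 7b
byte 1: 65 ^ 9c = f9
byte 2: 61 ^ 17 = 76
byte 3: 64 ^ f7 = 93
byte 4: 79 ^ 57 = 2e
byte 5: 3f ^ c1 = fe
byte 6: 20 ^ 1c = 3c
byte 7: 70 ^ 70 = 00
byte 8: 61 ^ 09 = 68
byte 9: 63 ^ 9c = ff
byte 10: 6b ^ 17 = 7c
byte 11: 65 ^ f7 = 92
byte 12: 74 ^ 57 = 23
byte 13: 20 ^ c1 = e1
byte 14: 78 ^ 1c = 64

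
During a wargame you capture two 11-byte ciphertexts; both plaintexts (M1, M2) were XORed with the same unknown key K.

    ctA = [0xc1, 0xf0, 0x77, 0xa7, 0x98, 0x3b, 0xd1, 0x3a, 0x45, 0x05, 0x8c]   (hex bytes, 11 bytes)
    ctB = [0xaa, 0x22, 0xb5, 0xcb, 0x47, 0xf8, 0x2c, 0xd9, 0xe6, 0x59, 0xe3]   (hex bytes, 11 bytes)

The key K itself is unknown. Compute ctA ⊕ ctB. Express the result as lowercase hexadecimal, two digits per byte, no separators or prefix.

6bd2c26cdfc3fde3a35c6f

ctA ⊕ ctB = (M1 ⊕ K) ⊕ (M2 ⊕ K) = M1 ⊕ M2 — the shared key cancels under XOR.
193 xor 170 = 107
240 xor  34 = 210
119 xor 181 = 194
167 xor 203 = 108
152 xor  71 = 223
 59 xor 248 = 195
209 xor  44 = 253
 58 xor 217 = 227
 69 xor 230 = 163
  5 xor  89 =  92
140 xor 227 = 111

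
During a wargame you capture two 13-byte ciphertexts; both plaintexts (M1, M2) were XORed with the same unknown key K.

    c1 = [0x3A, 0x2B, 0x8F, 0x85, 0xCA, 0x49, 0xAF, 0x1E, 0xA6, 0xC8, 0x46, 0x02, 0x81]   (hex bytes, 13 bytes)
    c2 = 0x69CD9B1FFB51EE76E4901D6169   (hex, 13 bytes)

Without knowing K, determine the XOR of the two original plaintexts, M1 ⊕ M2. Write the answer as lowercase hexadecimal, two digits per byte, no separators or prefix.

c1 ⊕ c2 = (M1 ⊕ K) ⊕ (M2 ⊕ K) = M1 ⊕ M2 — the shared key cancels under XOR.
3a ⊕ 69 = 53
2b ⊕ cd = e6
8f ⊕ 9b = 14
85 ⊕ 1f = 9a
ca ⊕ fb = 31
49 ⊕ 51 = 18
af ⊕ ee = 41
1e ⊕ 76 = 68
a6 ⊕ e4 = 42
c8 ⊕ 90 = 58
46 ⊕ 1d = 5b
02 ⊕ 61 = 63
81 ⊕ 69 = e8

53e6149a3118416842585b63e8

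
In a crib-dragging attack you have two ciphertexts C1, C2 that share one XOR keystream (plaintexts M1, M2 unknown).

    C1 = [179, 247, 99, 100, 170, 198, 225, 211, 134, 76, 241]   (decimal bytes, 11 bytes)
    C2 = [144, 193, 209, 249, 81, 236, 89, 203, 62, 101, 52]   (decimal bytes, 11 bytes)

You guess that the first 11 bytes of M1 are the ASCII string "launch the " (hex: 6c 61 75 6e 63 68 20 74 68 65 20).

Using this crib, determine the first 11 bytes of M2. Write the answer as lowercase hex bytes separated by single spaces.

First, C1 ⊕ C2 = (M1 ⊕ K) ⊕ (M2 ⊕ K) = M1 ⊕ M2, so the key drops out. Then M2 = (M1 ⊕ M2) ⊕ M1 over the first 11 bytes.
byte 0: (b3 XOR 90) XOR 6c = 23 XOR 6c = 4f
byte 1: (f7 XOR c1) XOR 61 = 36 XOR 61 = 57
byte 2: (63 XOR d1) XOR 75 = b2 XOR 75 = c7
byte 3: (64 XOR f9) XOR 6e = 9d XOR 6e = f3
byte 4: (aa XOR 51) XOR 63 = fb XOR 63 = 98
byte 5: (c6 XOR ec) XOR 68 = 2a XOR 68 = 42
byte 6: (e1 XOR 59) XOR 20 = b8 XOR 20 = 98
byte 7: (d3 XOR cb) XOR 74 = 18 XOR 74 = 6c
byte 8: (86 XOR 3e) XOR 68 = b8 XOR 68 = d0
byte 9: (4c XOR 65) XOR 65 = 29 XOR 65 = 4c
byte 10: (f1 XOR 34) XOR 20 = c5 XOR 20 = e5

4f 57 c7 f3 98 42 98 6c d0 4c e5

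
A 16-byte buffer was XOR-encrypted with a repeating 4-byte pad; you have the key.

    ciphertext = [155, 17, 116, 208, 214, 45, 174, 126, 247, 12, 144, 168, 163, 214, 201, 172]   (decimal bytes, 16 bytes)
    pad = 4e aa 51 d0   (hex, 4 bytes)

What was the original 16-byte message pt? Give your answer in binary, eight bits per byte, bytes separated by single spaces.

11010101 10111011 00100101 00000000 10011000 10000111 11111111 10101110 10111001 10100110 11000001 01111000 11101101 01111100 10011000 01111100

The 4-byte key repeats, so the effective keystream is 4e aa 51 d0 4e aa 51 d0 4e aa 51 d0 4e aa 51 d0.
byte 0: 9b XOR 4e = d5
byte 1: 11 XOR aa = bb
byte 2: 74 XOR 51 = 25
byte 3: d0 XOR d0 = 00
byte 4: d6 XOR 4e = 98
byte 5: 2d XOR aa = 87
byte 6: ae XOR 51 = ff
byte 7: 7e XOR d0 = ae
byte 8: f7 XOR 4e = b9
byte 9: 0c XOR aa = a6
byte 10: 90 XOR 51 = c1
byte 11: a8 XOR d0 = 78
byte 12: a3 XOR 4e = ed
byte 13: d6 XOR aa = 7c
byte 14: c9 XOR 51 = 98
byte 15: ac XOR d0 = 7c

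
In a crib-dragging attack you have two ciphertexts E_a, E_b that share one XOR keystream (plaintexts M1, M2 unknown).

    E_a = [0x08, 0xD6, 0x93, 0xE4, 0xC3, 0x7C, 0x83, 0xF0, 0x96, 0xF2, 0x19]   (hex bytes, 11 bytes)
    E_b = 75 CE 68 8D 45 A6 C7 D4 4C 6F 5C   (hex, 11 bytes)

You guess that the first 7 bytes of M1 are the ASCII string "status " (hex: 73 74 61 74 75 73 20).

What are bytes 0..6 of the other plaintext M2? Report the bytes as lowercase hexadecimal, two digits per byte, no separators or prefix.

0e6c9a1df3a964

First, E_a ⊕ E_b = (M1 ⊕ K) ⊕ (M2 ⊕ K) = M1 ⊕ M2, so the key drops out. Then M2 = (M1 ⊕ M2) ⊕ M1 over the first 7 bytes.
byte 0: (08 XOR 75) XOR 73 = 7d XOR 73 = 0e
byte 1: (d6 XOR ce) XOR 74 = 18 XOR 74 = 6c
byte 2: (93 XOR 68) XOR 61 = fb XOR 61 = 9a
byte 3: (e4 XOR 8d) XOR 74 = 69 XOR 74 = 1d
byte 4: (c3 XOR 45) XOR 75 = 86 XOR 75 = f3
byte 5: (7c XOR a6) XOR 73 = da XOR 73 = a9
byte 6: (83 XOR c7) XOR 20 = 44 XOR 20 = 64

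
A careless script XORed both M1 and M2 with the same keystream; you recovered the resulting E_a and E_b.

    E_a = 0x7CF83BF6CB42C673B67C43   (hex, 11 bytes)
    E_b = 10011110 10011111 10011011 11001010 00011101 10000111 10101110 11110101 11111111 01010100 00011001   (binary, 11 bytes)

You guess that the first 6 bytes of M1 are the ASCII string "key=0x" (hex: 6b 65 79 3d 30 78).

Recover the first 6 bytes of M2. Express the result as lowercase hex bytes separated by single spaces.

89 02 d9 01 e6 bd

First, E_a ⊕ E_b = (M1 ⊕ K) ⊕ (M2 ⊕ K) = M1 ⊕ M2, so the key drops out. Then M2 = (M1 ⊕ M2) ⊕ M1 over the first 6 bytes.
byte 0: (7c xor 9e) xor 6b = e2 xor 6b = 89
byte 1: (f8 xor 9f) xor 65 = 67 xor 65 = 02
byte 2: (3b xor 9b) xor 79 = a0 xor 79 = d9
byte 3: (f6 xor ca) xor 3d = 3c xor 3d = 01
byte 4: (cb xor 1d) xor 30 = d6 xor 30 = e6
byte 5: (42 xor 87) xor 78 = c5 xor 78 = bd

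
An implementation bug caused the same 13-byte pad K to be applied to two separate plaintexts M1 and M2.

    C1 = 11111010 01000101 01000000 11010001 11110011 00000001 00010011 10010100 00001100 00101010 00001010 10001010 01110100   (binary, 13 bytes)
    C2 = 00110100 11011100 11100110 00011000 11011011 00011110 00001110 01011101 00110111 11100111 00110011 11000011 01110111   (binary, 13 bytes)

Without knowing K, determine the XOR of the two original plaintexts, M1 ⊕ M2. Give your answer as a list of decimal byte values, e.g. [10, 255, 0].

C1 ⊕ C2 = (M1 ⊕ K) ⊕ (M2 ⊕ K) = M1 ⊕ M2 — the shared key cancels under XOR.
11111010 ⊕ 00110100 = 11001110
01000101 ⊕ 11011100 = 10011001
01000000 ⊕ 11100110 = 10100110
11010001 ⊕ 00011000 = 11001001
11110011 ⊕ 11011011 = 00101000
00000001 ⊕ 00011110 = 00011111
00010011 ⊕ 00001110 = 00011101
10010100 ⊕ 01011101 = 11001001
00001100 ⊕ 00110111 = 00111011
00101010 ⊕ 11100111 = 11001101
00001010 ⊕ 00110011 = 00111001
10001010 ⊕ 11000011 = 01001001
01110100 ⊕ 01110111 = 00000011

[206, 153, 166, 201, 40, 31, 29, 201, 59, 205, 57, 73, 3]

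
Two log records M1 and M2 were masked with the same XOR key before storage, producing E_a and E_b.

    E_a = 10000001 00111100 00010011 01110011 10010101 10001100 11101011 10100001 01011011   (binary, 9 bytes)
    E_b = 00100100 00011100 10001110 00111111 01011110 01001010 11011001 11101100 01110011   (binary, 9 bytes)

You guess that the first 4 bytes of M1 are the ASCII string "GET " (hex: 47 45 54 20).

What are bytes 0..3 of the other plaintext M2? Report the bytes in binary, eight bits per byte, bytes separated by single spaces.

11100010 01100101 11001001 01101100

First, E_a ⊕ E_b = (M1 ⊕ K) ⊕ (M2 ⊕ K) = M1 ⊕ M2, so the key drops out. Then M2 = (M1 ⊕ M2) ⊕ M1 over the first 4 bytes.
byte 0: (81 ⊕ 24) ⊕ 47 = a5 ⊕ 47 = e2
byte 1: (3c ⊕ 1c) ⊕ 45 = 20 ⊕ 45 = 65
byte 2: (13 ⊕ 8e) ⊕ 54 = 9d ⊕ 54 = c9
byte 3: (73 ⊕ 3f) ⊕ 20 = 4c ⊕ 20 = 6c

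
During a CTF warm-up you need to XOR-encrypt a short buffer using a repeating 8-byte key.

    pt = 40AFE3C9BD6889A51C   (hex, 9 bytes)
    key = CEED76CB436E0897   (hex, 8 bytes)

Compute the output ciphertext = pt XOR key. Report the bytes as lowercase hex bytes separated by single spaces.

The 8-byte key repeats, so the effective keystream is ce ed 76 cb 43 6e 08 97 ce.
byte 0:  64 XOR 206 = 142
byte 1: 175 XOR 237 =  66
byte 2: 227 XOR 118 = 149
byte 3: 201 XOR 203 =   2
byte 4: 189 XOR  67 = 254
byte 5: 104 XOR 110 =   6
byte 6: 137 XOR   8 = 129
byte 7: 165 XOR 151 =  50
byte 8:  28 XOR 206 = 210

8e 42 95 02 fe 06 81 32 d2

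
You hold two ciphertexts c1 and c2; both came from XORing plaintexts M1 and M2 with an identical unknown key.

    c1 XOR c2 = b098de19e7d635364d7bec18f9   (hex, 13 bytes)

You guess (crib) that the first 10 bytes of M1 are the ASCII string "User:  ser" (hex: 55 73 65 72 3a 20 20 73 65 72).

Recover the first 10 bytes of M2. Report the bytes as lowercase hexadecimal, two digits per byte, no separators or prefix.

Since c1 ⊕ c2 = M1 ⊕ M2, XORing with the guessed M1 bytes yields the corresponding M2 bytes: M2 = (c1 ⊕ c2) ⊕ M1.
b0 xor 55 = e5
98 xor 73 = eb
de xor 65 = bb
19 xor 72 = 6b
e7 xor 3a = dd
d6 xor 20 = f6
35 xor 20 = 15
36 xor 73 = 45
4d xor 65 = 28
7b xor 72 = 09

e5ebbb6bddf615452809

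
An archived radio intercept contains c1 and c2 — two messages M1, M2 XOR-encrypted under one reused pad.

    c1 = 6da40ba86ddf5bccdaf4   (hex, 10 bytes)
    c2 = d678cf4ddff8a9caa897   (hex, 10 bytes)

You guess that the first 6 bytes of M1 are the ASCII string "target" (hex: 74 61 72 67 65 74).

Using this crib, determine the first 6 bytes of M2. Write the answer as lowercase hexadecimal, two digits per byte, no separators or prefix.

cfbdb682d753

First, c1 ⊕ c2 = (M1 ⊕ K) ⊕ (M2 ⊕ K) = M1 ⊕ M2, so the key drops out. Then M2 = (M1 ⊕ M2) ⊕ M1 over the first 6 bytes.
byte 0: (6d ⊕ d6) ⊕ 74 = bb ⊕ 74 = cf
byte 1: (a4 ⊕ 78) ⊕ 61 = dc ⊕ 61 = bd
byte 2: (0b ⊕ cf) ⊕ 72 = c4 ⊕ 72 = b6
byte 3: (a8 ⊕ 4d) ⊕ 67 = e5 ⊕ 67 = 82
byte 4: (6d ⊕ df) ⊕ 65 = b2 ⊕ 65 = d7
byte 5: (df ⊕ f8) ⊕ 74 = 27 ⊕ 74 = 53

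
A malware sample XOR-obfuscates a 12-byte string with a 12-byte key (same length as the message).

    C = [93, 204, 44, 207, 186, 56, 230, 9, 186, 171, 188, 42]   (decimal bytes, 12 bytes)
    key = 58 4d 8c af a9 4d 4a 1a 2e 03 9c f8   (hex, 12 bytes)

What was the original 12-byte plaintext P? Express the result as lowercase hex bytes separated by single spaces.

05 81 a0 60 13 75 ac 13 94 a8 20 d2

5d ^ 58 = 05
cc ^ 4d = 81
2c ^ 8c = a0
cf ^ af = 60
ba ^ a9 = 13
38 ^ 4d = 75
e6 ^ 4a = ac
09 ^ 1a = 13
ba ^ 2e = 94
ab ^ 03 = a8
bc ^ 9c = 20
2a ^ f8 = d2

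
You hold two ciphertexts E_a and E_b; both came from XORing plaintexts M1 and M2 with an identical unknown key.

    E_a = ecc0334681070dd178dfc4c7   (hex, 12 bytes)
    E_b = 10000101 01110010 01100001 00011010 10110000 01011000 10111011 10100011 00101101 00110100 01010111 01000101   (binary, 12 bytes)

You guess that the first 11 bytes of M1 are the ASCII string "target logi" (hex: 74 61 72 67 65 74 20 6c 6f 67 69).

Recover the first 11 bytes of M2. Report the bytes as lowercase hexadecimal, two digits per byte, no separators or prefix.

First, E_a ⊕ E_b = (M1 ⊕ K) ⊕ (M2 ⊕ K) = M1 ⊕ M2, so the key drops out. Then M2 = (M1 ⊕ M2) ⊕ M1 over the first 11 bytes.
byte 0: (ec ⊕ 85) ⊕ 74 = 69 ⊕ 74 = 1d
byte 1: (c0 ⊕ 72) ⊕ 61 = b2 ⊕ 61 = d3
byte 2: (33 ⊕ 61) ⊕ 72 = 52 ⊕ 72 = 20
byte 3: (46 ⊕ 1a) ⊕ 67 = 5c ⊕ 67 = 3b
byte 4: (81 ⊕ b0) ⊕ 65 = 31 ⊕ 65 = 54
byte 5: (07 ⊕ 58) ⊕ 74 = 5f ⊕ 74 = 2b
byte 6: (0d ⊕ bb) ⊕ 20 = b6 ⊕ 20 = 96
byte 7: (d1 ⊕ a3) ⊕ 6c = 72 ⊕ 6c = 1e
byte 8: (78 ⊕ 2d) ⊕ 6f = 55 ⊕ 6f = 3a
byte 9: (df ⊕ 34) ⊕ 67 = eb ⊕ 67 = 8c
byte 10: (c4 ⊕ 57) ⊕ 69 = 93 ⊕ 69 = fa

1dd3203b542b961e3a8cfa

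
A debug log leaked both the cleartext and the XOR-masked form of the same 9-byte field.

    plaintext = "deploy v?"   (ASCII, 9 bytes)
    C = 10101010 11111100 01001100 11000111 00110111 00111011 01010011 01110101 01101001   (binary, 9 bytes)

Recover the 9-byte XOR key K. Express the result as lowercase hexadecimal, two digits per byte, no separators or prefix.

Since C = plaintext ⊕ K, XORing both sides with plaintext gives K = plaintext ⊕ C.
01100100 xor 10101010 = 11001110
01100101 xor 11111100 = 10011001
01110000 xor 01001100 = 00111100
01101100 xor 11000111 = 10101011
01101111 xor 00110111 = 01011000
01111001 xor 00111011 = 01000010
00100000 xor 01010011 = 01110011
01110110 xor 01110101 = 00000011
00111111 xor 01101001 = 01010110

ce993cab5842730356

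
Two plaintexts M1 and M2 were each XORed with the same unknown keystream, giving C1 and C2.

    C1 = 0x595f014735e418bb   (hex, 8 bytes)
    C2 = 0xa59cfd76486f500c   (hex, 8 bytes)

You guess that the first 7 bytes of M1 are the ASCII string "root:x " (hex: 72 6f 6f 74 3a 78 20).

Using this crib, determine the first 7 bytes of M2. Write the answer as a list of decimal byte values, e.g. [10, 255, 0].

[142, 172, 147, 69, 71, 243, 104]

First, C1 ⊕ C2 = (M1 ⊕ K) ⊕ (M2 ⊕ K) = M1 ⊕ M2, so the key drops out. Then M2 = (M1 ⊕ M2) ⊕ M1 over the first 7 bytes.
byte 0: (59 ^ a5) ^ 72 = fc ^ 72 = 8e
byte 1: (5f ^ 9c) ^ 6f = c3 ^ 6f = ac
byte 2: (01 ^ fd) ^ 6f = fc ^ 6f = 93
byte 3: (47 ^ 76) ^ 74 = 31 ^ 74 = 45
byte 4: (35 ^ 48) ^ 3a = 7d ^ 3a = 47
byte 5: (e4 ^ 6f) ^ 78 = 8b ^ 78 = f3
byte 6: (18 ^ 50) ^ 20 = 48 ^ 20 = 68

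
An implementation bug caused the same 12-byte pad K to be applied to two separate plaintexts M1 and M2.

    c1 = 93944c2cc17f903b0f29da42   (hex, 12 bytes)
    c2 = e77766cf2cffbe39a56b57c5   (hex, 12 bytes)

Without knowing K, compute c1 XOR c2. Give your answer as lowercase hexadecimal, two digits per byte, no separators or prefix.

c1 ⊕ c2 = (M1 ⊕ K) ⊕ (M2 ⊕ K) = M1 ⊕ M2 — the shared key cancels under XOR.
147 ^ 231 = 116
148 ^ 119 = 227
 76 ^ 102 =  42
 44 ^ 207 = 227
193 ^  44 = 237
127 ^ 255 = 128
144 ^ 190 =  46
 59 ^  57 =   2
 15 ^ 165 = 170
 41 ^ 107 =  66
218 ^  87 = 141
 66 ^ 197 = 135

74e32ae3ed802e02aa428d87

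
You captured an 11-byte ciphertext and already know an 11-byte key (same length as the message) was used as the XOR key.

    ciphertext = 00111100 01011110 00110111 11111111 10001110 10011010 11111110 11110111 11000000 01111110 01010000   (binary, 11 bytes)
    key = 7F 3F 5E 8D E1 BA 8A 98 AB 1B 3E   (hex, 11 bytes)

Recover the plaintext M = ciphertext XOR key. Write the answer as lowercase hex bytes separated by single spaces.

43 61 69 72 6f 20 74 6f 6b 65 6e

byte 0:  60 ^ 127 =  67
byte 1:  94 ^  63 =  97
byte 2:  55 ^  94 = 105
byte 3: 255 ^ 141 = 114
byte 4: 142 ^ 225 = 111
byte 5: 154 ^ 186 =  32
byte 6: 254 ^ 138 = 116
byte 7: 247 ^ 152 = 111
byte 8: 192 ^ 171 = 107
byte 9: 126 ^  27 = 101
byte 10:  80 ^  62 = 110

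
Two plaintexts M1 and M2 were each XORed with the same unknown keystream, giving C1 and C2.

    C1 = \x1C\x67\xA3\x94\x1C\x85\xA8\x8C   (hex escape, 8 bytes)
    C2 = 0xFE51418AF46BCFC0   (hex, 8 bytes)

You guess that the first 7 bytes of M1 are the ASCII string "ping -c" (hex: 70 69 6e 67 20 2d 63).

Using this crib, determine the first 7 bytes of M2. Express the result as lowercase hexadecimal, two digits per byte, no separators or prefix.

First, C1 ⊕ C2 = (M1 ⊕ K) ⊕ (M2 ⊕ K) = M1 ⊕ M2, so the key drops out. Then M2 = (M1 ⊕ M2) ⊕ M1 over the first 7 bytes.
byte 0: (1c XOR fe) XOR 70 = e2 XOR 70 = 92
byte 1: (67 XOR 51) XOR 69 = 36 XOR 69 = 5f
byte 2: (a3 XOR 41) XOR 6e = e2 XOR 6e = 8c
byte 3: (94 XOR 8a) XOR 67 = 1e XOR 67 = 79
byte 4: (1c XOR f4) XOR 20 = e8 XOR 20 = c8
byte 5: (85 XOR 6b) XOR 2d = ee XOR 2d = c3
byte 6: (a8 XOR cf) XOR 63 = 67 XOR 63 = 04

925f8c79c8c304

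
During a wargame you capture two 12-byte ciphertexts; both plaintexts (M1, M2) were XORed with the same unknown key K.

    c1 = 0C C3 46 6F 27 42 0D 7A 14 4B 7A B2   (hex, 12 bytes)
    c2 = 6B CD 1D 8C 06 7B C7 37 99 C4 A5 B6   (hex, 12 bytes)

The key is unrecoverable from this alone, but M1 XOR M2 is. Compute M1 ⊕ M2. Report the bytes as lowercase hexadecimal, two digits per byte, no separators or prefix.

c1 ⊕ c2 = (M1 ⊕ K) ⊕ (M2 ⊕ K) = M1 ⊕ M2 — the shared key cancels under XOR.
byte 0: 0c XOR 6b = 67
byte 1: c3 XOR cd = 0e
byte 2: 46 XOR 1d = 5b
byte 3: 6f XOR 8c = e3
byte 4: 27 XOR 06 = 21
byte 5: 42 XOR 7b = 39
byte 6: 0d XOR c7 = ca
byte 7: 7a XOR 37 = 4d
byte 8: 14 XOR 99 = 8d
byte 9: 4b XOR c4 = 8f
byte 10: 7a XOR a5 = df
byte 11: b2 XOR b6 = 04

670e5be32139ca4d8d8fdf04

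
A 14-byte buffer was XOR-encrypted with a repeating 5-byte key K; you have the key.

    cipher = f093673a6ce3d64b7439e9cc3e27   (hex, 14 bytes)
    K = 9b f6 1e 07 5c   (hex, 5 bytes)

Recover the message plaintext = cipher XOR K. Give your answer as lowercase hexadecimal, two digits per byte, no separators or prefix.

6b65793d307820557365723a2020

The 5-byte key repeats, so the effective keystream is 9b f6 1e 07 5c 9b f6 1e 07 5c 9b f6 1e 07.
byte 0: f0 ⊕ 9b = 6b
byte 1: 93 ⊕ f6 = 65
byte 2: 67 ⊕ 1e = 79
byte 3: 3a ⊕ 07 = 3d
byte 4: 6c ⊕ 5c = 30
byte 5: e3 ⊕ 9b = 78
byte 6: d6 ⊕ f6 = 20
byte 7: 4b ⊕ 1e = 55
byte 8: 74 ⊕ 07 = 73
byte 9: 39 ⊕ 5c = 65
byte 10: e9 ⊕ 9b = 72
byte 11: cc ⊕ f6 = 3a
byte 12: 3e ⊕ 1e = 20
byte 13: 27 ⊕ 07 = 20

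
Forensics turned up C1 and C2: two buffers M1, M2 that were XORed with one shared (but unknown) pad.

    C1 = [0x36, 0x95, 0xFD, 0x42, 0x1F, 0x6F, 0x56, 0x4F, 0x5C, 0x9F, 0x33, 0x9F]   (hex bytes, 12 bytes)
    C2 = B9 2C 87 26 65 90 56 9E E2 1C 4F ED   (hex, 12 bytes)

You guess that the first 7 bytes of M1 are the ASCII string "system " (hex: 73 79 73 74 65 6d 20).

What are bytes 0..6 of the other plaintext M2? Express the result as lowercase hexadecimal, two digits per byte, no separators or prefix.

fcc009101f9220

First, C1 ⊕ C2 = (M1 ⊕ K) ⊕ (M2 ⊕ K) = M1 ⊕ M2, so the key drops out. Then M2 = (M1 ⊕ M2) ⊕ M1 over the first 7 bytes.
byte 0: (36 xor b9) xor 73 = 8f xor 73 = fc
byte 1: (95 xor 2c) xor 79 = b9 xor 79 = c0
byte 2: (fd xor 87) xor 73 = 7a xor 73 = 09
byte 3: (42 xor 26) xor 74 = 64 xor 74 = 10
byte 4: (1f xor 65) xor 65 = 7a xor 65 = 1f
byte 5: (6f xor 90) xor 6d = ff xor 6d = 92
byte 6: (56 xor 56) xor 20 = 00 xor 20 = 20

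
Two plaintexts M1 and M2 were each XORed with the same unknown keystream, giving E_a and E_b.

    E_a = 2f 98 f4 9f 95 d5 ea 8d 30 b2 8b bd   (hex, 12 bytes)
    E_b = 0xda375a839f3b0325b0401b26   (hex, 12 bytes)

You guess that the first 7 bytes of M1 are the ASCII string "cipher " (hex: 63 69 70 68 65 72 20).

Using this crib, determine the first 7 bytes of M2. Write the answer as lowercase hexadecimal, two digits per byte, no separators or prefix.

96c6de746f9cc9

First, E_a ⊕ E_b = (M1 ⊕ K) ⊕ (M2 ⊕ K) = M1 ⊕ M2, so the key drops out. Then M2 = (M1 ⊕ M2) ⊕ M1 over the first 7 bytes.
byte 0: (2f ⊕ da) ⊕ 63 = f5 ⊕ 63 = 96
byte 1: (98 ⊕ 37) ⊕ 69 = af ⊕ 69 = c6
byte 2: (f4 ⊕ 5a) ⊕ 70 = ae ⊕ 70 = de
byte 3: (9f ⊕ 83) ⊕ 68 = 1c ⊕ 68 = 74
byte 4: (95 ⊕ 9f) ⊕ 65 = 0a ⊕ 65 = 6f
byte 5: (d5 ⊕ 3b) ⊕ 72 = ee ⊕ 72 = 9c
byte 6: (ea ⊕ 03) ⊕ 20 = e9 ⊕ 20 = c9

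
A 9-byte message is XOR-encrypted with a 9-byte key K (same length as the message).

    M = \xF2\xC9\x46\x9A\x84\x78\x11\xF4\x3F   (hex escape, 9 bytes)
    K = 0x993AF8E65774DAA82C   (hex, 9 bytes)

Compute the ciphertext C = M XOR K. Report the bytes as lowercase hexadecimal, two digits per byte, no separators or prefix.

242 ⊕ 153 = 107
201 ⊕  58 = 243
 70 ⊕ 248 = 190
154 ⊕ 230 = 124
132 ⊕  87 = 211
120 ⊕ 116 =  12
 17 ⊕ 218 = 203
244 ⊕ 168 =  92
 63 ⊕  44 =  19

6bf3be7cd30ccb5c13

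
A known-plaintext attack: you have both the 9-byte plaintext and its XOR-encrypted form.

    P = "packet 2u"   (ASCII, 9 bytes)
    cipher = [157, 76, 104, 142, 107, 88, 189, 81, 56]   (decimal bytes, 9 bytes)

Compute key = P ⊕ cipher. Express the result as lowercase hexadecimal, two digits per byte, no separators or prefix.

ed2d0be50e2c9d634d

Since cipher = P ⊕ key, XORing both sides with P gives key = P ⊕ cipher.
70 ⊕ 9d = ed
61 ⊕ 4c = 2d
63 ⊕ 68 = 0b
6b ⊕ 8e = e5
65 ⊕ 6b = 0e
74 ⊕ 58 = 2c
20 ⊕ bd = 9d
32 ⊕ 51 = 63
75 ⊕ 38 = 4d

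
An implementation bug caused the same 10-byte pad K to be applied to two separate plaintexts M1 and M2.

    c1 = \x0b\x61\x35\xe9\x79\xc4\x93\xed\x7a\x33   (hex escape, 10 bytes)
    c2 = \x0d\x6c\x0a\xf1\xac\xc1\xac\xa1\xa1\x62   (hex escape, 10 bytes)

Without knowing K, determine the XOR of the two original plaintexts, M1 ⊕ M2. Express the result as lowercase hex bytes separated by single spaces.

06 0d 3f 18 d5 05 3f 4c db 51

c1 ⊕ c2 = (M1 ⊕ K) ⊕ (M2 ⊕ K) = M1 ⊕ M2 — the shared key cancels under XOR.
 11 ⊕  13 =   6
 97 ⊕ 108 =  13
 53 ⊕  10 =  63
233 ⊕ 241 =  24
121 ⊕ 172 = 213
196 ⊕ 193 =   5
147 ⊕ 172 =  63
237 ⊕ 161 =  76
122 ⊕ 161 = 219
 51 ⊕  98 =  81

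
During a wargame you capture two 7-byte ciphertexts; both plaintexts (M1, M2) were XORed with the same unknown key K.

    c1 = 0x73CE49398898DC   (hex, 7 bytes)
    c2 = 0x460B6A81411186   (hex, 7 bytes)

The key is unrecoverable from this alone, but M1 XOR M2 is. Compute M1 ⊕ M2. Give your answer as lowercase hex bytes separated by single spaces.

35 c5 23 b8 c9 89 5a

c1 ⊕ c2 = (M1 ⊕ K) ⊕ (M2 ⊕ K) = M1 ⊕ M2 — the shared key cancels under XOR.
73 xor 46 = 35
ce xor 0b = c5
49 xor 6a = 23
39 xor 81 = b8
88 xor 41 = c9
98 xor 11 = 89
dc xor 86 = 5a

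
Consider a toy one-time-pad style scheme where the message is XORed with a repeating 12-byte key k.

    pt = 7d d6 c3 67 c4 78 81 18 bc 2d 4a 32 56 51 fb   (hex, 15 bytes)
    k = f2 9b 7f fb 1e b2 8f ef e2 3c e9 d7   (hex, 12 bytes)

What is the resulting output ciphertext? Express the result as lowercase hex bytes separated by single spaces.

The 12-byte key repeats, so the effective keystream is f2 9b 7f fb 1e b2 8f ef e2 3c e9 d7 f2 9b 7f.
byte 0: 01111101 ^ 11110010 = 10001111
byte 1: 11010110 ^ 10011011 = 01001101
byte 2: 11000011 ^ 01111111 = 10111100
byte 3: 01100111 ^ 11111011 = 10011100
byte 4: 11000100 ^ 00011110 = 11011010
byte 5: 01111000 ^ 10110010 = 11001010
byte 6: 10000001 ^ 10001111 = 00001110
byte 7: 00011000 ^ 11101111 = 11110111
byte 8: 10111100 ^ 11100010 = 01011110
byte 9: 00101101 ^ 00111100 = 00010001
byte 10: 01001010 ^ 11101001 = 10100011
byte 11: 00110010 ^ 11010111 = 11100101
byte 12: 01010110 ^ 11110010 = 10100100
byte 13: 01010001 ^ 10011011 = 11001010
byte 14: 11111011 ^ 01111111 = 10000100

8f 4d bc 9c da ca 0e f7 5e 11 a3 e5 a4 ca 84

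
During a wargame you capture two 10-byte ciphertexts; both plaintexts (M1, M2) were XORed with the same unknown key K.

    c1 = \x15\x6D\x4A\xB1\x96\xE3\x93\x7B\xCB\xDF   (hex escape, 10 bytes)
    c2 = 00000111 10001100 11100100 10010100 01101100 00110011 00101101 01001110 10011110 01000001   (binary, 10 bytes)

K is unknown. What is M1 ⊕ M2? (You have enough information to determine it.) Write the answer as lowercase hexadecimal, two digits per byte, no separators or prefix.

12e1ae25fad0be35559e

c1 ⊕ c2 = (M1 ⊕ K) ⊕ (M2 ⊕ K) = M1 ⊕ M2 — the shared key cancels under XOR.
byte 0:  21 XOR   7 =  18
byte 1: 109 XOR 140 = 225
byte 2:  74 XOR 228 = 174
byte 3: 177 XOR 148 =  37
byte 4: 150 XOR 108 = 250
byte 5: 227 XOR  51 = 208
byte 6: 147 XOR  45 = 190
byte 7: 123 XOR  78 =  53
byte 8: 203 XOR 158 =  85
byte 9: 223 XOR  65 = 158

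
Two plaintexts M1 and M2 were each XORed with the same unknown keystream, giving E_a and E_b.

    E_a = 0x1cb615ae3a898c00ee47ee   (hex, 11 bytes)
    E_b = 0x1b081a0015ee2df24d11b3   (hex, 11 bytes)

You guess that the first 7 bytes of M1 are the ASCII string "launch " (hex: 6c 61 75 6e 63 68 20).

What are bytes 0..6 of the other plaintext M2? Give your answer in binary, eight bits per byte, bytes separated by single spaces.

01101011 11011111 01111010 11000000 01001100 00001111 10000001

First, E_a ⊕ E_b = (M1 ⊕ K) ⊕ (M2 ⊕ K) = M1 ⊕ M2, so the key drops out. Then M2 = (M1 ⊕ M2) ⊕ M1 over the first 7 bytes.
byte 0: (1c XOR 1b) XOR 6c = 07 XOR 6c = 6b
byte 1: (b6 XOR 08) XOR 61 = be XOR 61 = df
byte 2: (15 XOR 1a) XOR 75 = 0f XOR 75 = 7a
byte 3: (ae XOR 00) XOR 6e = ae XOR 6e = c0
byte 4: (3a XOR 15) XOR 63 = 2f XOR 63 = 4c
byte 5: (89 XOR ee) XOR 68 = 67 XOR 68 = 0f
byte 6: (8c XOR 2d) XOR 20 = a1 XOR 20 = 81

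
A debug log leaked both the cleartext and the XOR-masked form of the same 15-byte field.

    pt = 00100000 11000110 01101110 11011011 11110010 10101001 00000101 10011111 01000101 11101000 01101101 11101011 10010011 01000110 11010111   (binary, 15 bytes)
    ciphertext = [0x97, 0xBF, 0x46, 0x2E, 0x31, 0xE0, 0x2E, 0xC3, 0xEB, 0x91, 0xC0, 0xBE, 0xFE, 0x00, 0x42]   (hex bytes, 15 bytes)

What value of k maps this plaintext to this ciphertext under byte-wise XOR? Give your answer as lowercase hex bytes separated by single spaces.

b7 79 28 f5 c3 49 2b 5c ae 79 ad 55 6d 46 95

Since ciphertext = pt ⊕ k, XORing both sides with pt gives k = pt ⊕ ciphertext.
20 ⊕ 97 = b7
c6 ⊕ bf = 79
6e ⊕ 46 = 28
db ⊕ 2e = f5
f2 ⊕ 31 = c3
a9 ⊕ e0 = 49
05 ⊕ 2e = 2b
9f ⊕ c3 = 5c
45 ⊕ eb = ae
e8 ⊕ 91 = 79
6d ⊕ c0 = ad
eb ⊕ be = 55
93 ⊕ fe = 6d
46 ⊕ 00 = 46
d7 ⊕ 42 = 95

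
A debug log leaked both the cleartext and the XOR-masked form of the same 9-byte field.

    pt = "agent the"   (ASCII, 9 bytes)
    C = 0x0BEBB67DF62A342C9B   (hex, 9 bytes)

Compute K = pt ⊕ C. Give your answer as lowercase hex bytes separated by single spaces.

Since C = pt ⊕ K, XORing both sides with pt gives K = pt ⊕ C.
61 ⊕ 0b = 6a
67 ⊕ eb = 8c
65 ⊕ b6 = d3
6e ⊕ 7d = 13
74 ⊕ f6 = 82
20 ⊕ 2a = 0a
74 ⊕ 34 = 40
68 ⊕ 2c = 44
65 ⊕ 9b = fe

6a 8c d3 13 82 0a 40 44 fe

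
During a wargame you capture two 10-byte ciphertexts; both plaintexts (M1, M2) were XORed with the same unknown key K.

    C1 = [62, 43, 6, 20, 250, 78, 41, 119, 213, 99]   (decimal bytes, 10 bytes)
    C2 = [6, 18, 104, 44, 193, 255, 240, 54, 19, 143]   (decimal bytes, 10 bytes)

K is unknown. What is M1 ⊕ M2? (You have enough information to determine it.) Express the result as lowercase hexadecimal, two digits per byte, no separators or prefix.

38396e383bb1d941c6ec

C1 ⊕ C2 = (M1 ⊕ K) ⊕ (M2 ⊕ K) = M1 ⊕ M2 — the shared key cancels under XOR.
3e XOR 06 = 38
2b XOR 12 = 39
06 XOR 68 = 6e
14 XOR 2c = 38
fa XOR c1 = 3b
4e XOR ff = b1
29 XOR f0 = d9
77 XOR 36 = 41
d5 XOR 13 = c6
63 XOR 8f = ec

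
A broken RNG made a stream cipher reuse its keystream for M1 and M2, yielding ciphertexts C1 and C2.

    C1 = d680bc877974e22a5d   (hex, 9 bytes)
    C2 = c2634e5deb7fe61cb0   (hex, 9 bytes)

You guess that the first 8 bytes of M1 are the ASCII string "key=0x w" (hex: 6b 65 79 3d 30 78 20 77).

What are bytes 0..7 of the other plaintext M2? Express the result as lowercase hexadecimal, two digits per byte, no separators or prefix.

7f868be7a2732441

First, C1 ⊕ C2 = (M1 ⊕ K) ⊕ (M2 ⊕ K) = M1 ⊕ M2, so the key drops out. Then M2 = (M1 ⊕ M2) ⊕ M1 over the first 8 bytes.
byte 0: (d6 ⊕ c2) ⊕ 6b = 14 ⊕ 6b = 7f
byte 1: (80 ⊕ 63) ⊕ 65 = e3 ⊕ 65 = 86
byte 2: (bc ⊕ 4e) ⊕ 79 = f2 ⊕ 79 = 8b
byte 3: (87 ⊕ 5d) ⊕ 3d = da ⊕ 3d = e7
byte 4: (79 ⊕ eb) ⊕ 30 = 92 ⊕ 30 = a2
byte 5: (74 ⊕ 7f) ⊕ 78 = 0b ⊕ 78 = 73
byte 6: (e2 ⊕ e6) ⊕ 20 = 04 ⊕ 20 = 24
byte 7: (2a ⊕ 1c) ⊕ 77 = 36 ⊕ 77 = 41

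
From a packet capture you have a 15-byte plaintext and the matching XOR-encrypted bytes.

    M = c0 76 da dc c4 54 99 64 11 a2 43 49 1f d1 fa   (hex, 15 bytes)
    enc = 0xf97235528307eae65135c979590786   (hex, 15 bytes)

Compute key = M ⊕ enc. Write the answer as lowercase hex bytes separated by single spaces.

39 04 ef 8e 47 53 73 82 40 97 8a 30 46 d6 7c

Since enc = M ⊕ key, XORing both sides with M gives key = M ⊕ enc.
11000000 xor 11111001 = 00111001
01110110 xor 01110010 = 00000100
11011010 xor 00110101 = 11101111
11011100 xor 01010010 = 10001110
11000100 xor 10000011 = 01000111
01010100 xor 00000111 = 01010011
10011001 xor 11101010 = 01110011
01100100 xor 11100110 = 10000010
00010001 xor 01010001 = 01000000
10100010 xor 00110101 = 10010111
01000011 xor 11001001 = 10001010
01001001 xor 01111001 = 00110000
00011111 xor 01011001 = 01000110
11010001 xor 00000111 = 11010110
11111010 xor 10000110 = 01111100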